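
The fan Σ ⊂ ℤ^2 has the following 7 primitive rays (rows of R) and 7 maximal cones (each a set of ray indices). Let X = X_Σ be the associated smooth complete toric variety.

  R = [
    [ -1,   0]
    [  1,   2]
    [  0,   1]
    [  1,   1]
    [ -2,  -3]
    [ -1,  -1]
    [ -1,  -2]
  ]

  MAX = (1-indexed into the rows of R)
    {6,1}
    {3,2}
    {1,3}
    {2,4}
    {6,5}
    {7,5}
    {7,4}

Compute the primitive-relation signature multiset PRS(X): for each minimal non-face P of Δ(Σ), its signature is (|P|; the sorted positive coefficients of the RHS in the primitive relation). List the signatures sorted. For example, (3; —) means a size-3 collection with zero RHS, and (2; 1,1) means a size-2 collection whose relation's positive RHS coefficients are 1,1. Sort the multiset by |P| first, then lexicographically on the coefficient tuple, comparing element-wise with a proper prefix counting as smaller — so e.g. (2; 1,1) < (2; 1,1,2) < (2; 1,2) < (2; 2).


Primitive collections (14):

  P={2,7}:  v_{2} + v_{7} = 0  →  sig = (2; —)
  P={4,6}:  v_{4} + v_{6} = 0  →  sig = (2; —)
  P={1,4}:  v_{1} + v_{4} = v_{3}  →  sig = (2; 1)
  P={2,5}:  v_{2} + v_{5} = v_{6}  →  sig = (2; 1)
  P={2,6}:  v_{2} + v_{6} = v_{3}  →  sig = (2; 1)
  P={3,4}:  v_{3} + v_{4} = v_{2}  →  sig = (2; 1)
  P={3,6}:  v_{3} + v_{6} = v_{1}  →  sig = (2; 1)
  P={3,7}:  v_{3} + v_{7} = v_{6}  →  sig = (2; 1)
  P={4,5}:  v_{4} + v_{5} = v_{7}  →  sig = (2; 1)
  P={6,7}:  v_{6} + v_{7} = v_{5}  →  sig = (2; 1)
  P={1,2}:  v_{1} + v_{2} = 2·v_{3}  →  sig = (2; 2)
  P={1,7}:  v_{1} + v_{7} = 2·v_{6}  →  sig = (2; 2)
  P={3,5}:  v_{3} + v_{5} = 2·v_{6}  →  sig = (2; 2)
  P={1,5}:  v_{1} + v_{5} = 3·v_{6}  →  sig = (2; 3)

Sorted signature multiset PRS(X):
{ (2; —) ×2,  (2; 1) ×8,  (2; 2) ×3,  (2; 3) }


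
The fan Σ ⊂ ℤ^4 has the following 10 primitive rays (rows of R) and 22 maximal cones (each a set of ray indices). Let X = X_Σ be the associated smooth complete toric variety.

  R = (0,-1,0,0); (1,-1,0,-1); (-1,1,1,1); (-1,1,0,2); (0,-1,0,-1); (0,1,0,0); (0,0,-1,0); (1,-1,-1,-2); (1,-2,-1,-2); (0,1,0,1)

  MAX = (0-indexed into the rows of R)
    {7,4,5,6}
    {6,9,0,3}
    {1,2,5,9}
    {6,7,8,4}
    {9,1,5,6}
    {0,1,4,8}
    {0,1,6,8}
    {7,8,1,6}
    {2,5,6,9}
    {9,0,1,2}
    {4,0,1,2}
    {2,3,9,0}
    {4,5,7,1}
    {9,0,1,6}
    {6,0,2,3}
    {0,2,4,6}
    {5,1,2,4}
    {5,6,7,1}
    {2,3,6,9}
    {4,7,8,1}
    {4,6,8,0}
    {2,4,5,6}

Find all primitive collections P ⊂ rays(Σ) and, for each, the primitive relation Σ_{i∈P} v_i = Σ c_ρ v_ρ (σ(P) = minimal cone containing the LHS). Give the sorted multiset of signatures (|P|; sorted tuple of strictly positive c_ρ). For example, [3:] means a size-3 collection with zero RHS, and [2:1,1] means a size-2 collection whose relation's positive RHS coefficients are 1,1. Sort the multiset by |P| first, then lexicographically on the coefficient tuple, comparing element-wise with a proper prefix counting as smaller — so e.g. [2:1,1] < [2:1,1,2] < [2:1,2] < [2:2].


16 minimal non-faces of Δ(Σ) (on 10 rays):

  P={0,5}:  v_{0} + v_{5} = 0  ⟹  sig = [2:]
  P={4,9}:  v_{4} + v_{9} = 0  ⟹  sig = [2:]
  P={0,7}:  v_{0} + v_{7} = v_{8}  ⟹  sig = [2:1]
  P={2,8}:  v_{2} + v_{8} = v_{4}  ⟹  sig = [2:1]
  P={3,7}:  v_{3} + v_{7} = v_{6}  ⟹  sig = [2:1]
  P={5,8}:  v_{5} + v_{8} = v_{7}  ⟹  sig = [2:1]
  P={1,3}:  v_{1} + v_{3} = v_{0} + v_{9}  ⟹  sig = [2:1,1]
  P={2,7}:  v_{2} + v_{7} = v_{4} + v_{5}  ⟹  sig = [2:1,1]
  P={3,8}:  v_{3} + v_{8} = v_{0} + v_{6}  ⟹  sig = [2:1,1]
  P={8,9}:  v_{8} + v_{9} = v_{1} + v_{6}  ⟹  sig = [2:1,1]
  P={3,4}:  v_{3} + v_{4} = v_{0} + v_{2} + v_{6}  ⟹  sig = [2:1,1,1]
  P={3,5}:  v_{3} + v_{5} = v_{2} + v_{6} + v_{9}  ⟹  sig = [2:1,1,1]
  P={7,9}:  v_{7} + v_{9} = v_{1} + v_{5} + v_{6}  ⟹  sig = [2:1,1,1]
  P={1,2,6}:  v_{1} + v_{2} + v_{6} = 0  ⟹  sig = [3:]
  P={1,4,6}:  v_{1} + v_{4} + v_{6} = v_{8}  ⟹  sig = [3:1]
  P={0,2,6,9}:  v_{0} + v_{2} + v_{6} + v_{9} = v_{3}  ⟹  sig = [4:1]

Signatures (|P|; sorted positive RHS coefficients), sorted:
{ [2:] ×2,  [2:1] ×4,  [2:1,1] ×4,  [2:1,1,1] ×3,  [3:],  [3:1],  [4:1] }


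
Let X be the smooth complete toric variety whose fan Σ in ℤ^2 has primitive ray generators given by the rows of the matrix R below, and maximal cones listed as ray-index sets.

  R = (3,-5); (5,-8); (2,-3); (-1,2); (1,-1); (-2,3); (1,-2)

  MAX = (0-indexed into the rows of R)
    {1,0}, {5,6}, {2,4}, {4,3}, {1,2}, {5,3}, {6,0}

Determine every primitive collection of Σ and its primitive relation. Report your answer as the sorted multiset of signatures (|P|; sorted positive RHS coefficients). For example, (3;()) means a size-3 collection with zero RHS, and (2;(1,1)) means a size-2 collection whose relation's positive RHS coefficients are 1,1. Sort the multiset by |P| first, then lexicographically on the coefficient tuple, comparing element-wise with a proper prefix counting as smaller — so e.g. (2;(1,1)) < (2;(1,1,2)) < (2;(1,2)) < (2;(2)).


14 minimal non-faces of Δ(Σ) (on 7 rays):

  • {2,5}:  v_{2} + v_{5} = 0 — sig = (2;())
  • {3,6}:  v_{3} + v_{6} = 0 — sig = (2;())
  • {0,2}:  v_{0} + v_{2} = v_{1} — sig = (2;(1))
  • {0,3}:  v_{0} + v_{3} = v_{2} — sig = (2;(1))
  • {0,5}:  v_{0} + v_{5} = v_{6} — sig = (2;(1))
  • {1,5}:  v_{1} + v_{5} = v_{0} — sig = (2;(1))
  • {2,3}:  v_{2} + v_{3} = v_{4} — sig = (2;(1))
  • {2,6}:  v_{2} + v_{6} = v_{0} — sig = (2;(1))
  • {4,5}:  v_{4} + v_{5} = v_{3} — sig = (2;(1))
  • {4,6}:  v_{4} + v_{6} = v_{2} — sig = (2;(1))
  • {0,4}:  v_{0} + v_{4} = 2·v_{2} — sig = (2;(2))
  • {1,3}:  v_{1} + v_{3} = 2·v_{2} — sig = (2;(2))
  • {1,6}:  v_{1} + v_{6} = 2·v_{0} — sig = (2;(2))
  • {1,4}:  v_{1} + v_{4} = 3·v_{2} — sig = (2;(3))

so the primitive-relation signature multiset is
    |P|=2: 14 collections, coeffs (), (), (1), (1), (1), (1), (1), (1), (1), (1), (2), (2), (2), (3)


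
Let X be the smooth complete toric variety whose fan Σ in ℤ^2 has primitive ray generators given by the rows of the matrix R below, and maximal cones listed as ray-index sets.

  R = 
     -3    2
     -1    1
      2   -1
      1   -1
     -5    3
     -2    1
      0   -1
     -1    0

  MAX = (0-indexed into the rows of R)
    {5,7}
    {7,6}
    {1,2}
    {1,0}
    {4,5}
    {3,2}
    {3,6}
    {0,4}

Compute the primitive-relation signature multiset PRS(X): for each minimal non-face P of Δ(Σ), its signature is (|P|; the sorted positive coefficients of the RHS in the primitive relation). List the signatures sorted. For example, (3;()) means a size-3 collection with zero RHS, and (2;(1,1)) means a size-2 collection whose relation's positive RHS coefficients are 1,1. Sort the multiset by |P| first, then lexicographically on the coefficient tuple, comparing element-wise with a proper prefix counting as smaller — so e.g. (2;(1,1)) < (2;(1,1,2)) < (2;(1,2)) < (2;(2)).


Δ(Σ) — 8 vertices, 20 min non-faces:

  • {1,3}:  v_{1} + v_{3} = 0 ; sig = (2;())
  • {2,5}:  v_{2} + v_{5} = 0 ; sig = (2;())
  • {0,2}:  v_{0} + v_{2} = v_{1} ; sig = (2;(1))
  • {0,3}:  v_{0} + v_{3} = v_{5} ; sig = (2;(1))
  • {0,5}:  v_{0} + v_{5} = v_{4} ; sig = (2;(1))
  • {1,5}:  v_{1} + v_{5} = v_{0} ; sig = (2;(1))
  • {1,6}:  v_{1} + v_{6} = v_{7} ; sig = (2;(1))
  • {1,7}:  v_{1} + v_{7} = v_{5} ; sig = (2;(1))
  • {2,4}:  v_{2} + v_{4} = v_{0} ; sig = (2;(1))
  • {2,7}:  v_{2} + v_{7} = v_{3} ; sig = (2;(1))
  • {3,5}:  v_{3} + v_{5} = v_{7} ; sig = (2;(1))
  • {3,7}:  v_{3} + v_{7} = v_{6} ; sig = (2;(1))
  • {0,6}:  v_{0} + v_{6} = v_{5} + v_{7} ; sig = (2;(1,1))
  • {4,6}:  v_{4} + v_{6} = 2·v_{5} + v_{7} ; sig = (2;(1,2))
  • {0,7}:  v_{0} + v_{7} = 2·v_{5} ; sig = (2;(2))
  • {1,4}:  v_{1} + v_{4} = 2·v_{0} ; sig = (2;(2))
  • {2,6}:  v_{2} + v_{6} = 2·v_{3} ; sig = (2;(2))
  • {3,4}:  v_{3} + v_{4} = 2·v_{5} ; sig = (2;(2))
  • {5,6}:  v_{5} + v_{6} = 2·v_{7} ; sig = (2;(2))
  • {4,7}:  v_{4} + v_{7} = 3·v_{5} ; sig = (2;(3))

so the primitive-relation signature multiset is
[(2;()), (2;()), (2;(1)), (2;(1)), (2;(1)), (2;(1)), (2;(1)), (2;(1)), (2;(1)), (2;(1)), (2;(1)), (2;(1)), (2;(1,1)), (2;(1,2)), (2;(2)), (2;(2)), (2;(2)), (2;(2)), (2;(2)), (2;(3))]


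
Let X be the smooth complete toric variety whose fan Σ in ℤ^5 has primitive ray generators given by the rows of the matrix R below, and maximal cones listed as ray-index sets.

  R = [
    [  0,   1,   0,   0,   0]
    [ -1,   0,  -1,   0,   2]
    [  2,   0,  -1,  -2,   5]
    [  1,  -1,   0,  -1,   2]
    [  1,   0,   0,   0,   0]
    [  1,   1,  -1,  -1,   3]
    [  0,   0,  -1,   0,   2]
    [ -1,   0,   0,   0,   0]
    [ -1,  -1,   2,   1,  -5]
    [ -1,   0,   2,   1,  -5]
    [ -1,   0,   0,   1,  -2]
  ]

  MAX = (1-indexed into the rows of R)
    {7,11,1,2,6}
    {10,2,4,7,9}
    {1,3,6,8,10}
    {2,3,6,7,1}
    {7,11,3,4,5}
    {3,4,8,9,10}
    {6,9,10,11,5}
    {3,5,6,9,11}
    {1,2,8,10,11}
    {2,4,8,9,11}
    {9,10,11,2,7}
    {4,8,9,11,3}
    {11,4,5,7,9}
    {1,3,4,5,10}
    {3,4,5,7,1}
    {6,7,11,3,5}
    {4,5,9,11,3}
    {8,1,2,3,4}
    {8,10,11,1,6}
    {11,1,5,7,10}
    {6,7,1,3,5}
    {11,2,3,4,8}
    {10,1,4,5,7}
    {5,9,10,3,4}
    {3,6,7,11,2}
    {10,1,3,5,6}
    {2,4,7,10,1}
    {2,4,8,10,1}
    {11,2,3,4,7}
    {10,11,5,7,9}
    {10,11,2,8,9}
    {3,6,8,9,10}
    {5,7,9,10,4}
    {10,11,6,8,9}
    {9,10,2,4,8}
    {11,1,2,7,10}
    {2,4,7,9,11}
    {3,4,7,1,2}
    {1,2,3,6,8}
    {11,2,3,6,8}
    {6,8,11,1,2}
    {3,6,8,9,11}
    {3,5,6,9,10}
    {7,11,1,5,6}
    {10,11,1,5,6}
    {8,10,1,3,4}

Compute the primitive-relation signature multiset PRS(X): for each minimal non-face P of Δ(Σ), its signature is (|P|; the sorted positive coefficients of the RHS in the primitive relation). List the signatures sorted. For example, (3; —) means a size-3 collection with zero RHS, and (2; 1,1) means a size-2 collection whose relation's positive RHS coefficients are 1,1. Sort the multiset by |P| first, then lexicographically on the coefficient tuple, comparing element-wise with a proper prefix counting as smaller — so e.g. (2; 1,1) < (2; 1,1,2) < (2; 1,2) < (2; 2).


The 17 primitive collections of Σ (r=11, n=5):

  P={5,8}:  v_{5} + v_{8} = 0  ⇒ sig = (2; —)
  P={1,9}:  v_{1} + v_{9} = v_{10}  ⇒ sig = (2; 1)
  P={2,5}:  v_{2} + v_{5} = v_{7}  ⇒ sig = (2; 1)
  P={4,6}:  v_{4} + v_{6} = v_{3}  ⇒ sig = (2; 1)
  P={7,8}:  v_{7} + v_{8} = v_{2}  ⇒ sig = (2; 1)
  P={1,4,11}:  v_{1} + v_{4} + v_{11} = 0  ⇒ sig = (3; —)
  P={6,7,9}:  v_{6} + v_{7} + v_{9} = 0  ⇒ sig = (3; —)
  P={1,3,11}:  v_{1} + v_{3} + v_{11} = v_{6}  ⇒ sig = (3; 1)
  P={2,6,9}:  v_{2} + v_{6} + v_{9} = v_{8}  ⇒ sig = (3; 1)
  P={3,7,9}:  v_{3} + v_{7} + v_{9} = v_{4}  ⇒ sig = (3; 1)
  P={4,10,11}:  v_{4} + v_{10} + v_{11} = v_{9}  ⇒ sig = (3; 1)
  P={6,7,10}:  v_{6} + v_{7} + v_{10} = v_{1}  ⇒ sig = (3; 1)
  P={2,3,9}:  v_{2} + v_{3} + v_{9} = v_{4} + v_{8}  ⇒ sig = (3; 1,1)
  P={2,6,10}:  v_{2} + v_{6} + v_{10} = v_{1} + v_{8}  ⇒ sig = (3; 1,1)
  P={3,7,10}:  v_{3} + v_{7} + v_{10} = v_{1} + v_{4}  ⇒ sig = (3; 1,1)
  P={3,10,11}:  v_{3} + v_{10} + v_{11} = v_{6} + v_{9}  ⇒ sig = (3; 1,1)
  P={2,3,10}:  v_{2} + v_{3} + v_{10} = v_{1} + v_{4} + v_{8}  ⇒ sig = (3; 1,1,1)

Signatures (|P|; sorted positive RHS coefficients), sorted:
    (2; —)
    (2; 1)
    (2; 1)
    (2; 1)
    (2; 1)
    (3; —)
    (3; —)
    (3; 1)
    (3; 1)
    (3; 1)
    (3; 1)
    (3; 1)
    (3; 1,1)
    (3; 1,1)
    (3; 1,1)
    (3; 1,1)
    (3; 1,1,1)


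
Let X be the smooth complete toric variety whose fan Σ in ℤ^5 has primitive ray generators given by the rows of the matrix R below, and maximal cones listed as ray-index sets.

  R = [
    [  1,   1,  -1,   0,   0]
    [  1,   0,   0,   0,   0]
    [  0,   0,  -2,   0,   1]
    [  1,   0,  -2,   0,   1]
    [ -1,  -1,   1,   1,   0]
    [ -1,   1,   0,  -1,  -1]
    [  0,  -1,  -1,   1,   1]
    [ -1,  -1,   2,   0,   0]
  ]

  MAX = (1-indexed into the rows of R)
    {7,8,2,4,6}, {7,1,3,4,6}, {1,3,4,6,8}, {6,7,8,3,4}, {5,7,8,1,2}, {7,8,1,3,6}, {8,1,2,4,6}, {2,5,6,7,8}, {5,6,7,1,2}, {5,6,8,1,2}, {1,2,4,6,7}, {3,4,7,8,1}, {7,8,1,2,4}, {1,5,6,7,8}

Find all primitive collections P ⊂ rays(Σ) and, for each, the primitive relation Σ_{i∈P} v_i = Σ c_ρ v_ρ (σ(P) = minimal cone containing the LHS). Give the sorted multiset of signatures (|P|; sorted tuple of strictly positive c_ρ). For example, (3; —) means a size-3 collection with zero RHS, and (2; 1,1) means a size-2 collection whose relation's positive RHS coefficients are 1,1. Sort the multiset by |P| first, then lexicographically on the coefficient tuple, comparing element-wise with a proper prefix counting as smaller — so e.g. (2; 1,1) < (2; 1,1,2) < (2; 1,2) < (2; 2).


Σ has 5 primitive collections:

  P={2,3}:  v_{2} + v_{3} = v_{4}  ⇒ sig = (2; 1)
  P={4,5}:  v_{4} + v_{5} = v_{7}  ⇒ sig = (2; 1)
  P={3,5}:  v_{3} + v_{5} = v_{1} + v_{6} + 2·v_{7} + v_{8}  ⇒ sig = (2; 1,1,1,2)
  P={1,2,6,7,8}:  v_{1} + v_{2} + v_{6} + v_{7} + v_{8} = 0  ⇒ sig = (5; —)
  P={1,4,6,7,8}:  v_{1} + v_{4} + v_{6} + v_{7} + v_{8} = v_{3}  ⇒ sig = (5; 1)

so the primitive-relation signature multiset is
    (2; 1)
    (2; 1)
    (2; 1,1,1,2)
    (5; —)
    (5; 1)


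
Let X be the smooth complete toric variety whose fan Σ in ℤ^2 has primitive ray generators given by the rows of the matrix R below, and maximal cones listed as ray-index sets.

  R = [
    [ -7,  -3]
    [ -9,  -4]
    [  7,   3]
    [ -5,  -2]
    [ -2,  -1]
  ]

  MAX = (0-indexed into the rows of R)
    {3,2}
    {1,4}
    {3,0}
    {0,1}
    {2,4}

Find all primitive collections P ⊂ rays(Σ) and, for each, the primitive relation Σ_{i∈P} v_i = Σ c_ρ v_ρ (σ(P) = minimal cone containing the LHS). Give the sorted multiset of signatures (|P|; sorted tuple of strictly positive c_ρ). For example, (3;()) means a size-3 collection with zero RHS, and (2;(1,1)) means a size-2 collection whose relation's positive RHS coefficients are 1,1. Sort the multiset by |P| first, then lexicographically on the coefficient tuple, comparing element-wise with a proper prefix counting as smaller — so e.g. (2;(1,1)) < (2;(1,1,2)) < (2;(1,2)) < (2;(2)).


Minimal non-faces — 5 found among 5 rays, 5 max cones:

  P = {0,2}:  v_{0} + v_{2} = 0  so sig = (2;())
  P = {0,4}:  v_{0} + v_{4} = v_{1}  so sig = (2;(1))
  P = {1,2}:  v_{1} + v_{2} = v_{4}  so sig = (2;(1))
  P = {3,4}:  v_{3} + v_{4} = v_{0}  so sig = (2;(1))
  P = {1,3}:  v_{1} + v_{3} = 2·v_{0}  so sig = (2;(2))

Signatures (|P|; sorted positive RHS coefficients), sorted:
[(2;()), (2;(1)), (2;(1)), (2;(1)), (2;(2))]


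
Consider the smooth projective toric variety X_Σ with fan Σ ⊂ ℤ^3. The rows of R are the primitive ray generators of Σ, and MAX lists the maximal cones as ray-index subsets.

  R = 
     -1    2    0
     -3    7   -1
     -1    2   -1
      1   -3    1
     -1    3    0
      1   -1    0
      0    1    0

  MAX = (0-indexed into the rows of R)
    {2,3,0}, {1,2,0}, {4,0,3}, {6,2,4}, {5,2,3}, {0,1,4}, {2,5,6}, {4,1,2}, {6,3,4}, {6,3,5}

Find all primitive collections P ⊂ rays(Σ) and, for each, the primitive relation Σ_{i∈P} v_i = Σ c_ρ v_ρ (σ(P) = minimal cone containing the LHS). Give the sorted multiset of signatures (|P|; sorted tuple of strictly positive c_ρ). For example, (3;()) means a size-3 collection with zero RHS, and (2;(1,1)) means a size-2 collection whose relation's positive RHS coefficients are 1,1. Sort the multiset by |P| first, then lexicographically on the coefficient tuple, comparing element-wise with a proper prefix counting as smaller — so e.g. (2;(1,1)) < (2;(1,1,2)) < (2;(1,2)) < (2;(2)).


9 collections generate NE(X_Σ); each relation:

  {0,5}:  v_{0} + v_{5} = v_{6}  so sig = (2;(1))
  {0,6}:  v_{0} + v_{6} = v_{4}  so sig = (2;(1))
  {1,5}:  v_{1} + v_{5} = v_{2} + v_{4} + v_{6}  so sig = (2;(1,1,1))
  {1,6}:  v_{1} + v_{6} = v_{2} + 2·v_{4}  so sig = (2;(1,2))
  {1,3}:  v_{1} + v_{3} = 2·v_{0}  so sig = (2;(2))
  {4,5}:  v_{4} + v_{5} = 2·v_{6}  so sig = (2;(2))
  {2,3,6}:  v_{2} + v_{3} + v_{6} = 0  so sig = (3;())
  {0,2,4}:  v_{0} + v_{2} + v_{4} = v_{1}  so sig = (3;(1))
  {2,3,4}:  v_{2} + v_{3} + v_{4} = v_{0}  so sig = (3;(1))

so the primitive-relation signature multiset is
[(2;(1)), (2;(1)), (2;(1,1,1)), (2;(1,2)), (2;(2)), (2;(2)), (3;()), (3;(1)), (3;(1))]


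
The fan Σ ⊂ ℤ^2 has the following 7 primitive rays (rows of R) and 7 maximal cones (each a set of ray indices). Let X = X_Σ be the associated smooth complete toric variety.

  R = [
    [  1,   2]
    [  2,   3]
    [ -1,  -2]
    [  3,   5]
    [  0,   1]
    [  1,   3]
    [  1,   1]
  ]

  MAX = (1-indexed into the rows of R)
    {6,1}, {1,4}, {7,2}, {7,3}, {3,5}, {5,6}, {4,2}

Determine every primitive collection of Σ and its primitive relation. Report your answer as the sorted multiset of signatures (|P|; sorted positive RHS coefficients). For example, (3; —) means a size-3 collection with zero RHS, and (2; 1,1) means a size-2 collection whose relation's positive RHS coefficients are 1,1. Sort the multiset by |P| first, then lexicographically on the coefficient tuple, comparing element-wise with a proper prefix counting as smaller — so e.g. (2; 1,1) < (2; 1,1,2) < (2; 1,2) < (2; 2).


14 collections generate NE(X_Σ); each relation:

  P={1,3}:  v_{1} + v_{3} = 0 — sig = (2; —)
  P={1,2}:  v_{1} + v_{2} = v_{4} — sig = (2; 1)
  P={1,5}:  v_{1} + v_{5} = v_{6} — sig = (2; 1)
  P={1,7}:  v_{1} + v_{7} = v_{2} — sig = (2; 1)
  P={2,3}:  v_{2} + v_{3} = v_{7} — sig = (2; 1)
  P={3,4}:  v_{3} + v_{4} = v_{2} — sig = (2; 1)
  P={3,6}:  v_{3} + v_{6} = v_{5} — sig = (2; 1)
  P={5,7}:  v_{5} + v_{7} = v_{1} — sig = (2; 1)
  P={2,5}:  v_{2} + v_{5} = 2·v_{1} — sig = (2; 2)
  P={4,7}:  v_{4} + v_{7} = 2·v_{2} — sig = (2; 2)
  P={6,7}:  v_{6} + v_{7} = 2·v_{1} — sig = (2; 2)
  P={2,6}:  v_{2} + v_{6} = 3·v_{1} — sig = (2; 3)
  P={4,5}:  v_{4} + v_{5} = 3·v_{1} — sig = (2; 3)
  P={4,6}:  v_{4} + v_{6} = 4·v_{1} — sig = (2; 4)

Hence PRS(X_Σ) =
    (2; —)
    (2; 1)
    (2; 1)
    (2; 1)
    (2; 1)
    (2; 1)
    (2; 1)
    (2; 1)
    (2; 2)
    (2; 2)
    (2; 2)
    (2; 3)
    (2; 3)
    (2; 4)


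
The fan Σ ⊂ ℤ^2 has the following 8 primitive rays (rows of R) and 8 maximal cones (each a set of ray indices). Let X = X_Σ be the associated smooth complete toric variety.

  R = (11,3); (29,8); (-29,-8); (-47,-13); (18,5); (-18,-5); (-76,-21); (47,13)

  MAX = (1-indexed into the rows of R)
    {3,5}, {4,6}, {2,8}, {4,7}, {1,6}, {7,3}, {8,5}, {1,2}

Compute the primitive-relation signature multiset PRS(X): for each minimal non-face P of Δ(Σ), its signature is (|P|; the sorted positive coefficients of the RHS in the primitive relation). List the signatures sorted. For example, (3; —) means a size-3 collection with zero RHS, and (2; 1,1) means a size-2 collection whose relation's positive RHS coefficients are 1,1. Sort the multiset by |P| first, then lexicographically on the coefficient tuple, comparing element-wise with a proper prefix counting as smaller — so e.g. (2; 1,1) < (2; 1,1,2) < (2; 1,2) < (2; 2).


Minimal non-faces — 20 found among 8 rays, 8 max cones:

  P = {2,3}:  v_{2} + v_{3} = 0 — sig = (2; —)
  P = {4,8}:  v_{4} + v_{8} = 0 — sig = (2; —)
  P = {5,6}:  v_{5} + v_{6} = 0 — sig = (2; —)
  P = {1,3}:  v_{1} + v_{3} = v_{6} — sig = (2; 1)
  P = {1,5}:  v_{1} + v_{5} = v_{2} — sig = (2; 1)
  P = {2,4}:  v_{2} + v_{4} = v_{6} — sig = (2; 1)
  P = {2,5}:  v_{2} + v_{5} = v_{8} — sig = (2; 1)
  P = {2,6}:  v_{2} + v_{6} = v_{1} — sig = (2; 1)
  P = {2,7}:  v_{2} + v_{7} = v_{4} — sig = (2; 1)
  P = {3,4}:  v_{3} + v_{4} = v_{7} — sig = (2; 1)
  P = {3,6}:  v_{3} + v_{6} = v_{4} — sig = (2; 1)
  P = {3,8}:  v_{3} + v_{8} = v_{5} — sig = (2; 1)
  P = {4,5}:  v_{4} + v_{5} = v_{3} — sig = (2; 1)
  P = {6,8}:  v_{6} + v_{8} = v_{2} — sig = (2; 1)
  P = {7,8}:  v_{7} + v_{8} = v_{3} — sig = (2; 1)
  P = {1,7}:  v_{1} + v_{7} = v_{4} + v_{6} — sig = (2; 1,1)
  P = {1,4}:  v_{1} + v_{4} = 2·v_{6} — sig = (2; 2)
  P = {1,8}:  v_{1} + v_{8} = 2·v_{2} — sig = (2; 2)
  P = {5,7}:  v_{5} + v_{7} = 2·v_{3} — sig = (2; 2)
  P = {6,7}:  v_{6} + v_{7} = 2·v_{4} — sig = (2; 2)

so the primitive-relation signature multiset is
{ (2; —) ×3,  (2; 1) ×12,  (2; 1,1),  (2; 2) ×4 }


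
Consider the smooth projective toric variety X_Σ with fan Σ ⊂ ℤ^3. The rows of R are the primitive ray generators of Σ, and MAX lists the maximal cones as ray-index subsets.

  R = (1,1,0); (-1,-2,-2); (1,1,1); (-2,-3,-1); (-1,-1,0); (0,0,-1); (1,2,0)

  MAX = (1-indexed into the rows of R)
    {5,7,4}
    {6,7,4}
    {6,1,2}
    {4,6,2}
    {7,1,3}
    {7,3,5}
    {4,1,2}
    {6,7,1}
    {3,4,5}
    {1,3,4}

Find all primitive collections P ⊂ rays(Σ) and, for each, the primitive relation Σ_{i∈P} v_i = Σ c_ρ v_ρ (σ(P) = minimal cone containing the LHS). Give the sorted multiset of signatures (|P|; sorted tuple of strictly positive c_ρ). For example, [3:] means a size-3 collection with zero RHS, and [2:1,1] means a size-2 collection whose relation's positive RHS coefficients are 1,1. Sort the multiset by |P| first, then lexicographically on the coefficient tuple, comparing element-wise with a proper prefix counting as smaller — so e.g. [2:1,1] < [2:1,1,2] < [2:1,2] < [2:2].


|primitive collections| = 9. Relations:

  P={1,5}:  v_{1} + v_{5} = 0  ⇒ sig = [2:]
  P={3,6}:  v_{3} + v_{6} = v_{1}  ⇒ sig = [2:1]
  P={2,5}:  v_{2} + v_{5} = v_{4} + v_{6}  ⇒ sig = [2:1,1]
  P={5,6}:  v_{5} + v_{6} = v_{4} + v_{7}  ⇒ sig = [2:1,1]
  P={2,3}:  v_{2} + v_{3} = 2·v_{1} + v_{4}  ⇒ sig = [2:1,2]
  P={2,7}:  v_{2} + v_{7} = 2·v_{6}  ⇒ sig = [2:2]
  P={3,4,7}:  v_{3} + v_{4} + v_{7} = 0  ⇒ sig = [3:]
  P={1,4,6}:  v_{1} + v_{4} + v_{6} = v_{2}  ⇒ sig = [3:1]
  P={1,4,7}:  v_{1} + v_{4} + v_{7} = v_{6}  ⇒ sig = [3:1]

so the primitive-relation signature multiset is
{ [2:],  [2:1],  [2:1,1] ×2,  [2:1,2],  [2:2],  [3:],  [3:1] ×2 }


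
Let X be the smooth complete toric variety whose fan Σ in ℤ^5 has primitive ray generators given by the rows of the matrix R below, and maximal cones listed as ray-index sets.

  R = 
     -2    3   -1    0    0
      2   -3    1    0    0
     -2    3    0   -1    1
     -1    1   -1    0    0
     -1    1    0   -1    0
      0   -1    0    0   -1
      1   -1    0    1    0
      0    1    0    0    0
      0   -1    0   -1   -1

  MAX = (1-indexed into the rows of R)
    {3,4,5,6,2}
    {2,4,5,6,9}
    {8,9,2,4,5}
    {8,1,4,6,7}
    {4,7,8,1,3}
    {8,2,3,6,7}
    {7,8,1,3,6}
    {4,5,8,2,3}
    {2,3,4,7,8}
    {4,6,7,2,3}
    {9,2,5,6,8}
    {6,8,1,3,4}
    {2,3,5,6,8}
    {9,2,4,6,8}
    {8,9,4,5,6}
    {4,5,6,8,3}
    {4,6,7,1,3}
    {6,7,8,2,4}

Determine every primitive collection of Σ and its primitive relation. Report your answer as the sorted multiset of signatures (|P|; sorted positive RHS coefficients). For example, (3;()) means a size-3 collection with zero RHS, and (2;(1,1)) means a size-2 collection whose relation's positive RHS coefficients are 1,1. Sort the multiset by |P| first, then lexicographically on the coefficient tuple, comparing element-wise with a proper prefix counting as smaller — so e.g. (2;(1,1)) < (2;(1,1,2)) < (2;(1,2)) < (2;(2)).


9 collections generate NE(X_Σ); each relation:

  P = {1,2}:  v_{1} + v_{2} = 0 — sig = (2;())
  P = {5,7}:  v_{5} + v_{7} = 0 — sig = (2;())
  P = {1,5}:  v_{1} + v_{5} = v_{3} + v_{4} + v_{6} + v_{8} — sig = (2;(1,1,1,1))
  P = {1,9}:  v_{1} + v_{9} = v_{4} + v_{5} + v_{6} + v_{8} — sig = (2;(1,1,1,1))
  P = {7,9}:  v_{7} + v_{9} = v_{2} + v_{4} + v_{6} + v_{8} — sig = (2;(1,1,1,1))
  P = {3,9}:  v_{3} + v_{9} = 2·v_{5} — sig = (2;(2))
  P = {2,3,4,6,8}:  v_{2} + v_{3} + v_{4} + v_{6} + v_{8} = v_{5} — sig = (5;(1))
  P = {2,4,5,6,8}:  v_{2} + v_{4} + v_{5} + v_{6} + v_{8} = v_{9} — sig = (5;(1))
  P = {3,4,6,7,8}:  v_{3} + v_{4} + v_{6} + v_{7} + v_{8} = v_{1} — sig = (5;(1))

Signatures (|P|; sorted positive RHS coefficients), sorted:
[(2;()), (2;()), (2;(1,1,1,1)), (2;(1,1,1,1)), (2;(1,1,1,1)), (2;(2)), (5;(1)), (5;(1)), (5;(1))]


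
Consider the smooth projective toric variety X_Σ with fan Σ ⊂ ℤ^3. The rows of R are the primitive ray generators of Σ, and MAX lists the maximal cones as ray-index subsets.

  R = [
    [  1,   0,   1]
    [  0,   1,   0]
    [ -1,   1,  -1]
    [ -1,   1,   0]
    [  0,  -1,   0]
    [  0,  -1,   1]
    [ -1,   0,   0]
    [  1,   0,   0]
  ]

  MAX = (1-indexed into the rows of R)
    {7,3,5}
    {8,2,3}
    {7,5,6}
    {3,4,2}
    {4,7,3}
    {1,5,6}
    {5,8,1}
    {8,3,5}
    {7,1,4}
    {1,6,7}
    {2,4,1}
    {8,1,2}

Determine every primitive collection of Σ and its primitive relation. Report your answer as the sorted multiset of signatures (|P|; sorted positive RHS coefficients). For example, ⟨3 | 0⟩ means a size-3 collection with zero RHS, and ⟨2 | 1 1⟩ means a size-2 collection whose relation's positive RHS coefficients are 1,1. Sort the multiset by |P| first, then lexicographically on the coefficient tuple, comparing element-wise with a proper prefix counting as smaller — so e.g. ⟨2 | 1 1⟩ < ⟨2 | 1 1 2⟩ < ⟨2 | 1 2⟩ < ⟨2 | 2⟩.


Minimal non-faces — 11 found among 8 rays, 12 max cones:

  • {2,5}:  v_{2} + v_{5} = 0 — sig = ⟨2 | 0⟩
  • {7,8}:  v_{7} + v_{8} = 0 — sig = ⟨2 | 0⟩
  • {1,3}:  v_{1} + v_{3} = v_{2} — sig = ⟨2 | 1⟩
  • {2,7}:  v_{2} + v_{7} = v_{4} — sig = ⟨2 | 1⟩
  • {3,6}:  v_{3} + v_{6} = v_{7} — sig = ⟨2 | 1⟩
  • {4,5}:  v_{4} + v_{5} = v_{7} — sig = ⟨2 | 1⟩
  • {4,8}:  v_{4} + v_{8} = v_{2} — sig = ⟨2 | 1⟩
  • {2,6}:  v_{2} + v_{6} = v_{1} + v_{7} — sig = ⟨2 | 1 1⟩
  • {6,8}:  v_{6} + v_{8} = v_{1} + v_{5} — sig = ⟨2 | 1 1⟩
  • {4,6}:  v_{4} + v_{6} = v_{1} + 2·v_{7} — sig = ⟨2 | 1 2⟩
  • {1,5,7}:  v_{1} + v_{5} + v_{7} = v_{6} — sig = ⟨3 | 1⟩

Sorted signature multiset PRS(X):
    ⟨2 | 0⟩
    ⟨2 | 0⟩
    ⟨2 | 1⟩
    ⟨2 | 1⟩
    ⟨2 | 1⟩
    ⟨2 | 1⟩
    ⟨2 | 1⟩
    ⟨2 | 1 1⟩
    ⟨2 | 1 1⟩
    ⟨2 | 1 2⟩
    ⟨3 | 1⟩


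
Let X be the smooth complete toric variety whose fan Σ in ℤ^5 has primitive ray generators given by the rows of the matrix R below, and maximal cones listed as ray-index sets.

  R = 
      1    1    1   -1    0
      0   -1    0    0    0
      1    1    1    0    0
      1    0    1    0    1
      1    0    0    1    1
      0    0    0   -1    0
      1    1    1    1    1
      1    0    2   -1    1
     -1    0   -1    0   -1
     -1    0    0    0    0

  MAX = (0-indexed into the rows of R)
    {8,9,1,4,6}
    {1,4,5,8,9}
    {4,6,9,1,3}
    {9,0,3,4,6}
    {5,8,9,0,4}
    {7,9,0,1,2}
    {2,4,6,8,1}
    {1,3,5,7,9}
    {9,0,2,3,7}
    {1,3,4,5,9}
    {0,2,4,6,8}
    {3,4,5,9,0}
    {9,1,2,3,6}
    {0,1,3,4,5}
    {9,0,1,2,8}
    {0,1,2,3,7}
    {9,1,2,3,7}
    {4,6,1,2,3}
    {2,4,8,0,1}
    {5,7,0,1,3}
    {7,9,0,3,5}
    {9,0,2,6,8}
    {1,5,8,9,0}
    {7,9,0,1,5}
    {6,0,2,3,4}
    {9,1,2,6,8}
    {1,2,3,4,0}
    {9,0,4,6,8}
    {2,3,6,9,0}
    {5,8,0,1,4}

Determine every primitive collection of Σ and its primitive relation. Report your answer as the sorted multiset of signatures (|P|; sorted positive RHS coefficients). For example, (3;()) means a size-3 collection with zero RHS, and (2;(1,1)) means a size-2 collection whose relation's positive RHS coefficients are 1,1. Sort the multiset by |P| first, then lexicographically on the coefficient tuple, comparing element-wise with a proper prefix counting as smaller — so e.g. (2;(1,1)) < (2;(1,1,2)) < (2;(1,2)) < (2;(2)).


Δ(Σ) — 10 vertices, 10 min non-faces:

  • {3,8}:  v_{3} + v_{8} = 0 — sig = (2;())
  • {2,5}:  v_{2} + v_{5} = v_{0} — sig = (2;(1))
  • {5,6}:  v_{5} + v_{6} = v_{0} + v_{4} + v_{9} — sig = (2;(1,1,1))
  • {7,8}:  v_{7} + v_{8} = v_{0} + v_{1} + v_{9} — sig = (2;(1,1,1))
  • {6,7}:  v_{6} + v_{7} = v_{2} + 2·v_{3} + v_{9} — sig = (2;(1,1,2))
  • {4,7}:  v_{4} + v_{7} = 2·v_{3} — sig = (2;(2))
  • {2,4,9}:  v_{2} + v_{4} + v_{9} = v_{6} — sig = (3;(1))
  • {0,1,6}:  v_{0} + v_{1} + v_{6} = v_{2} + v_{3} — sig = (3;(1,1))
  • {0,1,3,9}:  v_{0} + v_{1} + v_{3} + v_{9} = v_{7} — sig = (4;(1))
  • {0,1,4,9}:  v_{0} + v_{1} + v_{4} + v_{9} = v_{3} — sig = (4;(1))

Signatures (|P|; sorted positive RHS coefficients), sorted:
    (2;())
    (2;(1))
    (2;(1,1,1))
    (2;(1,1,1))
    (2;(1,1,2))
    (2;(2))
    (3;(1))
    (3;(1,1))
    (4;(1))
    (4;(1))


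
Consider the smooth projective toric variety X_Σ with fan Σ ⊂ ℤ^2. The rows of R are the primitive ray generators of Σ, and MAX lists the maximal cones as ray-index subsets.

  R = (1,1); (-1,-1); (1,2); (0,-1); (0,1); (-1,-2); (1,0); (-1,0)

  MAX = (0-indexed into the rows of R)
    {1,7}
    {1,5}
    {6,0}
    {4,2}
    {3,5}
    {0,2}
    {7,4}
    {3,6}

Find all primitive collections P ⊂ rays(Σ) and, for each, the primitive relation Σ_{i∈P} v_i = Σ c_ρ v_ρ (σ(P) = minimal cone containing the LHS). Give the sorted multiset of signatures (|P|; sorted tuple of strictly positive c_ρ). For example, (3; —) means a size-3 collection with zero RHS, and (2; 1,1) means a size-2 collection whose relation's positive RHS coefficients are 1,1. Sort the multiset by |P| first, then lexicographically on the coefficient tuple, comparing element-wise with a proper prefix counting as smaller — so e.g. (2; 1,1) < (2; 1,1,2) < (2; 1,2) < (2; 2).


20 collections generate NE(X_Σ); each relation:

  P = {0,1}:  v_{0} + v_{1} = 0  →  sig = (2; —)
  P = {2,5}:  v_{2} + v_{5} = 0  →  sig = (2; —)
  P = {3,4}:  v_{3} + v_{4} = 0  →  sig = (2; —)
  P = {6,7}:  v_{6} + v_{7} = 0  →  sig = (2; —)
  P = {0,3}:  v_{0} + v_{3} = v_{6}  →  sig = (2; 1)
  P = {0,4}:  v_{0} + v_{4} = v_{2}  →  sig = (2; 1)
  P = {0,5}:  v_{0} + v_{5} = v_{3}  →  sig = (2; 1)
  P = {0,7}:  v_{0} + v_{7} = v_{4}  →  sig = (2; 1)
  P = {1,2}:  v_{1} + v_{2} = v_{4}  →  sig = (2; 1)
  P = {1,3}:  v_{1} + v_{3} = v_{5}  →  sig = (2; 1)
  P = {1,4}:  v_{1} + v_{4} = v_{7}  →  sig = (2; 1)
  P = {1,6}:  v_{1} + v_{6} = v_{3}  →  sig = (2; 1)
  P = {2,3}:  v_{2} + v_{3} = v_{0}  →  sig = (2; 1)
  P = {3,7}:  v_{3} + v_{7} = v_{1}  →  sig = (2; 1)
  P = {4,5}:  v_{4} + v_{5} = v_{1}  →  sig = (2; 1)
  P = {4,6}:  v_{4} + v_{6} = v_{0}  →  sig = (2; 1)
  P = {2,6}:  v_{2} + v_{6} = 2·v_{0}  →  sig = (2; 2)
  P = {2,7}:  v_{2} + v_{7} = 2·v_{4}  →  sig = (2; 2)
  P = {5,6}:  v_{5} + v_{6} = 2·v_{3}  →  sig = (2; 2)
  P = {5,7}:  v_{5} + v_{7} = 2·v_{1}  →  sig = (2; 2)

Sorted signature multiset PRS(X):
    (2; —)
    (2; —)
    (2; —)
    (2; —)
    (2; 1)
    (2; 1)
    (2; 1)
    (2; 1)
    (2; 1)
    (2; 1)
    (2; 1)
    (2; 1)
    (2; 1)
    (2; 1)
    (2; 1)
    (2; 1)
    (2; 2)
    (2; 2)
    (2; 2)
    (2; 2)


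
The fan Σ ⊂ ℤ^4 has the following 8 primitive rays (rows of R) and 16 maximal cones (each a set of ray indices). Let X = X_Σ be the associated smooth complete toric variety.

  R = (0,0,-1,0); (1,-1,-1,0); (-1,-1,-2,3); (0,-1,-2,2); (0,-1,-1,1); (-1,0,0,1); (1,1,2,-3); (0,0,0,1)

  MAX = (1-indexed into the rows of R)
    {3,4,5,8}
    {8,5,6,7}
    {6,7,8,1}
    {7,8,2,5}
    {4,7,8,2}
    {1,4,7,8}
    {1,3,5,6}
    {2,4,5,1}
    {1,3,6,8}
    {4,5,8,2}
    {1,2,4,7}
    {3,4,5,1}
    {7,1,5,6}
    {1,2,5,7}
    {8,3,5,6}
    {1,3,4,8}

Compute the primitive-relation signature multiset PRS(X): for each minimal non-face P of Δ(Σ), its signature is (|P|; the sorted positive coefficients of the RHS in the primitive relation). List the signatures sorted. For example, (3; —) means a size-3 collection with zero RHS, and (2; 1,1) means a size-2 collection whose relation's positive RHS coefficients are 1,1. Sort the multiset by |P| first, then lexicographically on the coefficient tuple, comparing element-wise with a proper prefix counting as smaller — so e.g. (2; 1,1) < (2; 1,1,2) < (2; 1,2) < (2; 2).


Δ(Σ) — 8 vertices, 7 min non-faces:

  {3,7}:  v_{3} + v_{7} = 0  →  sig = (2; —)
  {2,6}:  v_{2} + v_{6} = v_{5}  →  sig = (2; 1)
  {4,6}:  v_{4} + v_{6} = v_{3}  →  sig = (2; 1)
  {2,3}:  v_{2} + v_{3} = v_{4} + v_{5}  →  sig = (2; 1,1)
  {1,5,8}:  v_{1} + v_{5} + v_{8} = v_{4}  →  sig = (3; 1)
  {4,5,7}:  v_{4} + v_{5} + v_{7} = v_{2}  →  sig = (3; 1)
  {1,2,8}:  v_{1} + v_{2} + v_{8} = 2·v_{4} + v_{7}  →  sig = (3; 1,2)

Signatures (|P|; sorted positive RHS coefficients), sorted:
    |P|=2: 4 collections, coeffs (), (1), (1), (1,1)
    |P|=3: 3 collections, coeffs (1), (1), (1,2)


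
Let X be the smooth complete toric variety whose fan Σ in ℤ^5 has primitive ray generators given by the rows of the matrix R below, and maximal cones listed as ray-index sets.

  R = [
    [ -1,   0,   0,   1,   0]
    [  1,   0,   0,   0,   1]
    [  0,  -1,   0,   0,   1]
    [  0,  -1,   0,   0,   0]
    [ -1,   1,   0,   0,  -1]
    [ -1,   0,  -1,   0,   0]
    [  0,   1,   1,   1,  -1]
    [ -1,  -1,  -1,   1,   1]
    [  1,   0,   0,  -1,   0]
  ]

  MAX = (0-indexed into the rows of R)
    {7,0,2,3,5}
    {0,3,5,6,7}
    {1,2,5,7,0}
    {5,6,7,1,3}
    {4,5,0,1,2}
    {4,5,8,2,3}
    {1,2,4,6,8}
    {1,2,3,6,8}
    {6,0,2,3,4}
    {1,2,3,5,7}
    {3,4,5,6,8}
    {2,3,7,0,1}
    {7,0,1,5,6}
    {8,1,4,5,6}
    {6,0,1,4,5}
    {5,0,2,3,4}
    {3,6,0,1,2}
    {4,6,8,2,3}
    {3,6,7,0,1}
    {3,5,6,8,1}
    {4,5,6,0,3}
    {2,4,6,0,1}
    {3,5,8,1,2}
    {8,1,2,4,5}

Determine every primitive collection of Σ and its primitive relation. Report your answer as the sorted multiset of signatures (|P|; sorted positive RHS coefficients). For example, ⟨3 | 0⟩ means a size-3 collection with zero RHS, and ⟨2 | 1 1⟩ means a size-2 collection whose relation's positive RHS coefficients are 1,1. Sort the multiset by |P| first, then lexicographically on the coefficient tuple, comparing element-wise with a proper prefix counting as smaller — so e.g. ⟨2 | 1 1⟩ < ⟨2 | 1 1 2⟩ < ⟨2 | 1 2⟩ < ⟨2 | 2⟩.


Δ(Σ) — 9 vertices, 7 min non-faces:

  P = {0,8}:  v_{0} + v_{8} = 0  ⇒ sig = ⟨2 | 0⟩
  P = {4,7}:  v_{4} + v_{7} = v_{0} + v_{5}  ⇒ sig = ⟨2 | 1 1⟩
  P = {7,8}:  v_{7} + v_{8} = v_{1} + v_{3} + v_{5}  ⇒ sig = ⟨2 | 1 1 1⟩
  P = {1,3,4}:  v_{1} + v_{3} + v_{4} = 0  ⇒ sig = ⟨3 | 0⟩
  P = {2,5,6}:  v_{2} + v_{5} + v_{6} = v_{0}  ⇒ sig = ⟨3 | 1⟩
  P = {2,6,7}:  v_{2} + v_{6} + v_{7} = 2·v_{0} + v_{1} + v_{3}  ⇒ sig = ⟨3 | 1 1 2⟩
  P = {0,1,3,5}:  v_{0} + v_{1} + v_{3} + v_{5} = v_{7}  ⇒ sig = ⟨4 | 1⟩

so the primitive-relation signature multiset is
{ ⟨2 | 0⟩,  ⟨2 | 1 1⟩,  ⟨2 | 1 1 1⟩,  ⟨3 | 0⟩,  ⟨3 | 1⟩,  ⟨3 | 1 1 2⟩,  ⟨4 | 1⟩ }


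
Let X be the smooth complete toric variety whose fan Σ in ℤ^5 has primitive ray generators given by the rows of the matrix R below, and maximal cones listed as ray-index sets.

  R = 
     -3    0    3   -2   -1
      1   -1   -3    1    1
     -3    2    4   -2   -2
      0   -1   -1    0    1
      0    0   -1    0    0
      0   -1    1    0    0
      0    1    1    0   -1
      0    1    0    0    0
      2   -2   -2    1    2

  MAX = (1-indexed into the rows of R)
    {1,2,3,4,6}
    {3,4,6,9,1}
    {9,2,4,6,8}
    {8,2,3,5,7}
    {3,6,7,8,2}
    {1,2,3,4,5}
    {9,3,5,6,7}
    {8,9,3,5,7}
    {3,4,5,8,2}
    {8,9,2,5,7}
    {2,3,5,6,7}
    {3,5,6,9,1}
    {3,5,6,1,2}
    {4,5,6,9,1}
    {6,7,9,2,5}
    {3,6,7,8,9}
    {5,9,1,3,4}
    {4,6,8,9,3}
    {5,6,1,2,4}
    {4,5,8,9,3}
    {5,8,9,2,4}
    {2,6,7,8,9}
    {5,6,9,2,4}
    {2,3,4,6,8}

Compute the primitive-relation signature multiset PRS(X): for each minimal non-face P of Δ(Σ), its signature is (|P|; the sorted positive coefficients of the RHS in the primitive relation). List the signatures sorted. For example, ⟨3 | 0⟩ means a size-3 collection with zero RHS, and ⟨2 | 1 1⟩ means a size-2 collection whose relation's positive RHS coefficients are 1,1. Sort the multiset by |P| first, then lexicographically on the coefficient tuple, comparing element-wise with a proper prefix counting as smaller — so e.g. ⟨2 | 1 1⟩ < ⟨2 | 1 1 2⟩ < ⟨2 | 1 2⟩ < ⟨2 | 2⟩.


Σ has 7 primitive collections:

  {4,7}:  v_{4} + v_{7} = 0 — sig = ⟨2 | 0⟩
  {1,8}:  v_{1} + v_{8} = v_{3} + v_{4} — sig = ⟨2 | 1 1⟩
  {1,7}:  v_{1} + v_{7} = v_{3} + v_{5} + v_{6} — sig = ⟨2 | 1 1 1⟩
  {5,6,8}:  v_{5} + v_{6} + v_{8} = 0 — sig = ⟨3 | 0⟩
  {2,3,9}:  v_{2} + v_{3} + v_{9} = v_{4} — sig = ⟨3 | 1⟩
  {1,2,9}:  v_{1} + v_{2} + v_{9} = 2·v_{4} + v_{5} + v_{6} — sig = ⟨3 | 1 1 2⟩
  {3,4,5,6}:  v_{3} + v_{4} + v_{5} + v_{6} = v_{1} — sig = ⟨4 | 1⟩

Sorted signature multiset PRS(X):
[⟨2 | 0⟩, ⟨2 | 1 1⟩, ⟨2 | 1 1 1⟩, ⟨3 | 0⟩, ⟨3 | 1⟩, ⟨3 | 1 1 2⟩, ⟨4 | 1⟩]


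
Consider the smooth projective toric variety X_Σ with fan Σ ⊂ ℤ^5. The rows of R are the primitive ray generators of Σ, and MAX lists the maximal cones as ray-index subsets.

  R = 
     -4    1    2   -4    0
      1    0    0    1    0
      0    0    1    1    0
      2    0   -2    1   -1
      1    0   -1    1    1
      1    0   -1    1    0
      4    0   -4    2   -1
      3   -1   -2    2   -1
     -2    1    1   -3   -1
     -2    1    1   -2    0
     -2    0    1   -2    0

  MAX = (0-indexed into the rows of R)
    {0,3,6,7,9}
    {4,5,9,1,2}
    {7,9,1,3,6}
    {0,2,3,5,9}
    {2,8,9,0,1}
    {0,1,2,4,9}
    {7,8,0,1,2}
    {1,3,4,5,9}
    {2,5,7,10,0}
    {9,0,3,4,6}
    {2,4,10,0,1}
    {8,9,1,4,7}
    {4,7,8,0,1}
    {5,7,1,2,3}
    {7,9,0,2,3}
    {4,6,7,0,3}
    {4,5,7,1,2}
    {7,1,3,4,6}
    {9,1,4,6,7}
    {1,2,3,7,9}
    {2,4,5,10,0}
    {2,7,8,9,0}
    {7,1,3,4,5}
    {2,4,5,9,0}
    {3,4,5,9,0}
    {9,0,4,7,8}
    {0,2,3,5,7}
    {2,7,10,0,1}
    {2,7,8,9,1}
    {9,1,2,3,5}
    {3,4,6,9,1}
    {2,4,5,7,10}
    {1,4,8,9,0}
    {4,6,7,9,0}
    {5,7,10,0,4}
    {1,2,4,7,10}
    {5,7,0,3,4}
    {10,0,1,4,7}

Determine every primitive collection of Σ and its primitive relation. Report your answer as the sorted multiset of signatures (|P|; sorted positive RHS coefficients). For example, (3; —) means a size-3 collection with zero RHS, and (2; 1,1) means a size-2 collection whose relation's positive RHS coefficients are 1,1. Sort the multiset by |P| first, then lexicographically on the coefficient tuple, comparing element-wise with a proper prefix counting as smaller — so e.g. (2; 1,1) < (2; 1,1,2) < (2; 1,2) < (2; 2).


Minimal non-faces — 20 found among 11 rays, 38 max cones:

  • {9,10}:  v_{9} + v_{10} = v_{0}  so sig = (2; 1)
  • {2,6}:  v_{2} + v_{6} = v_{1} + v_{3} + v_{5}  so sig = (2; 1,1,1)
  • {3,10}:  v_{3} + v_{10} = v_{0} + v_{5} + v_{7}  so sig = (2; 1,1,1)
  • {6,10}:  v_{6} + v_{10} = v_{0} + v_{3} + v_{4} + v_{7}  so sig = (2; 1,1,1,1)
  • {8,10}:  v_{8} + v_{10} = 2·v_{0} + v_{1} + v_{7}  so sig = (2; 1,1,2)
  • {5,6}:  v_{5} + v_{6} = 2·v_{3} + v_{4}  so sig = (2; 1,2)
  • {5,8}:  v_{5} + v_{8} = v_{7} + 2·v_{9}  so sig = (2; 1,2)
  • {6,8}:  v_{6} + v_{8} = v_{4} + 3·v_{7} + 4·v_{9}  so sig = (2; 1,3,4)
  • {3,8}:  v_{3} + v_{8} = 2·v_{7} + 3·v_{9}  so sig = (2; 2,3)
  • {1,5,10}:  v_{1} + v_{5} + v_{10} = 0  so sig = (3; —)
  • {0,1,5}:  v_{0} + v_{1} + v_{5} = v_{9}  so sig = (3; 1)
  • {5,7,9}:  v_{5} + v_{7} + v_{9} = v_{3}  so sig = (3; 1)
  • {2,4,8}:  v_{2} + v_{4} + v_{8} = v_{1} + v_{9}  so sig = (3; 1,1)
  • {0,1,3}:  v_{0} + v_{1} + v_{3} = v_{7} + 2·v_{9}  so sig = (3; 1,2)
  • {2,3,4}:  v_{2} + v_{3} + v_{4} = v_{1} + 2·v_{5}  so sig = (3; 1,2)
  • {0,1,6}:  v_{0} + v_{1} + v_{6} = v_{4} + 2·v_{7} + 3·v_{9}  so sig = (3; 1,2,3)
  • {0,2,4,7}:  v_{0} + v_{2} + v_{4} + v_{7} = 0  so sig = (4; —)
  • {0,1,7,9}:  v_{0} + v_{1} + v_{7} + v_{9} = v_{8}  so sig = (4; 1)
  • {3,4,7,9}:  v_{3} + v_{4} + v_{7} + v_{9} = v_{6}  so sig = (4; 1)
  • {2,4,7,9}:  v_{2} + v_{4} + v_{7} + v_{9} = v_{1} + v_{5}  so sig = (4; 1,1)

Hence PRS(X_Σ) =
[(2; 1), (2; 1,1,1), (2; 1,1,1), (2; 1,1,1,1), (2; 1,1,2), (2; 1,2), (2; 1,2), (2; 1,3,4), (2; 2,3), (3; —), (3; 1), (3; 1), (3; 1,1), (3; 1,2), (3; 1,2), (3; 1,2,3), (4; —), (4; 1), (4; 1), (4; 1,1)]
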